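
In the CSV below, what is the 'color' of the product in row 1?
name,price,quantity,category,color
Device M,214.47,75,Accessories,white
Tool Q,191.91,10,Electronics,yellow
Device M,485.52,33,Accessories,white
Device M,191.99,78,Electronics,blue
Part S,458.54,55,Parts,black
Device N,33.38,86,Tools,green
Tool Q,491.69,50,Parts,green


Query: Row 1 ('Device M'), column 'color'
Value: white

white


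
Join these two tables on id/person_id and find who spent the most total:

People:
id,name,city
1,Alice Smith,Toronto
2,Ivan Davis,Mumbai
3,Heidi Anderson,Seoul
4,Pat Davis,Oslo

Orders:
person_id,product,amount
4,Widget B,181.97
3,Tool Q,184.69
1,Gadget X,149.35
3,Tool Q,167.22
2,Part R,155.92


Join on: people.id = orders.person_id

Joined rows:
  Pat Davis (Oslo) bought Widget B for $181.97
  Heidi Anderson (Seoul) bought Tool Q for $184.69
  Alice Smith (Toronto) bought Gadget X for $149.35
  Heidi Anderson (Seoul) bought Tool Q for $167.22
  Ivan Davis (Mumbai) bought Part R for $155.92

Total per person:
  Heidi Anderson: $351.91
  Pat Davis: $181.97
  Ivan Davis: $155.92
  Alice Smith: $149.35

Top spender: Heidi Anderson ($351.91)

Heidi Anderson ($351.91)


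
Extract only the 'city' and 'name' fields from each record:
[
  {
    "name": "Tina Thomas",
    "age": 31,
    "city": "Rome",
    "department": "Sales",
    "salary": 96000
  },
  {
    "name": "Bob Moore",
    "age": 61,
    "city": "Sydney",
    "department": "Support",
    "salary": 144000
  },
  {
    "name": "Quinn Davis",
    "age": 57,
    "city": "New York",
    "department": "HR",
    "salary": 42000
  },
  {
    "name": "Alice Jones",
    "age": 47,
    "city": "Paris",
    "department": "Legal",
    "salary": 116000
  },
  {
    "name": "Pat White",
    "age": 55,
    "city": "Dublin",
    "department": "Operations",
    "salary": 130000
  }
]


Original: 5 records with fields: name, age, city, department, salary
Keep: ['city', 'name']
Drop: ['age', 'department', 'salary']
Result: 5 records, 2 fields each

[
  {
    "city": "Rome",
    "name": "Tina Thomas"
  },
  {
    "city": "Sydney",
    "name": "Bob Moore"
  },
  {
    "city": "New York",
    "name": "Quinn Davis"
  },
  {
    "city": "Paris",
    "name": "Alice Jones"
  },
  {
    "city": "Dublin",
    "name": "Pat White"
  }
]


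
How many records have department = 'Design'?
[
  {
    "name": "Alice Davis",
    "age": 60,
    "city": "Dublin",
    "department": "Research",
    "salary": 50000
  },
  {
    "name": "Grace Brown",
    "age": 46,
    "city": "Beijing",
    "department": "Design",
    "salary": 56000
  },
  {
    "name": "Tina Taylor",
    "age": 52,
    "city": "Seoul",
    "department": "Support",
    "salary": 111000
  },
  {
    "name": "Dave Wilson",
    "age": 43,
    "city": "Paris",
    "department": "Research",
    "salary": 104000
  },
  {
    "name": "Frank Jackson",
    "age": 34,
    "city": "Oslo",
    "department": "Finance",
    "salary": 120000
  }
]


Data: 5 records
Condition: department = 'Design'

Checking each record:
  Alice Davis: Research
  Grace Brown: Design MATCH
  Tina Taylor: Support
  Dave Wilson: Research
  Frank Jackson: Finance

Count: 1

1


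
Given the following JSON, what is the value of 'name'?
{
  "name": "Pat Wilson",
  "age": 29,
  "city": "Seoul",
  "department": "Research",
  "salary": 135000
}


Looking up field 'name'
Value: Pat Wilson

Pat Wilson


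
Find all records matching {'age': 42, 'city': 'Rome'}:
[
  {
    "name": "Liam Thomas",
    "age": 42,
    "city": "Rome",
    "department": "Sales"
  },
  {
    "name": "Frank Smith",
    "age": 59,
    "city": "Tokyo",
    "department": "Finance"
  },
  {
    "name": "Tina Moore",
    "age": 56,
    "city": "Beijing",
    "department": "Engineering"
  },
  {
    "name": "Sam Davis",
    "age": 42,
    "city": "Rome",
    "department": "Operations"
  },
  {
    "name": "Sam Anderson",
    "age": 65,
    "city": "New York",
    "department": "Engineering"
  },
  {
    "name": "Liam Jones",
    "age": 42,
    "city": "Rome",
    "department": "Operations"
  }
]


Search criteria: {'age': 42, 'city': 'Rome'}

Checking 6 records:
  Liam Thomas: {age: 42, city: Rome} <-- MATCH
  Frank Smith: {age: 59, city: Tokyo}
  Tina Moore: {age: 56, city: Beijing}
  Sam Davis: {age: 42, city: Rome} <-- MATCH
  Sam Anderson: {age: 65, city: New York}
  Liam Jones: {age: 42, city: Rome} <-- MATCH

Matches: ["Liam Thomas", "Sam Davis", "Liam Jones"]

["Liam Thomas", "Sam Davis", "Liam Jones"]


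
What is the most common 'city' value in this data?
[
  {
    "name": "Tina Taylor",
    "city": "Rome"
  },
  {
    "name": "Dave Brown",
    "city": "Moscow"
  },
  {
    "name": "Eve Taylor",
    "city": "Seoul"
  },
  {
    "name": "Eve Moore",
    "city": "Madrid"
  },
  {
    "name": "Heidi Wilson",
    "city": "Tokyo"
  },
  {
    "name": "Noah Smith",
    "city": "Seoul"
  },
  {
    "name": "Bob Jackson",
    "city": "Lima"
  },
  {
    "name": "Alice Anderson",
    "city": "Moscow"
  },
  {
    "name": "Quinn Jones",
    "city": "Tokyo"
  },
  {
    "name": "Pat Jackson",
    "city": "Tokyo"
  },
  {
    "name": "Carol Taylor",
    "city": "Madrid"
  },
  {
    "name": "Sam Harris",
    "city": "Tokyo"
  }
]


Counting 'city' values across 12 records:

  Tokyo: 4 ####
  Moscow: 2 ##
  Seoul: 2 ##
  Madrid: 2 ##
  Rome: 1 #
  Lima: 1 #

Most common: Tokyo (4 times)

Tokyo (4 times)


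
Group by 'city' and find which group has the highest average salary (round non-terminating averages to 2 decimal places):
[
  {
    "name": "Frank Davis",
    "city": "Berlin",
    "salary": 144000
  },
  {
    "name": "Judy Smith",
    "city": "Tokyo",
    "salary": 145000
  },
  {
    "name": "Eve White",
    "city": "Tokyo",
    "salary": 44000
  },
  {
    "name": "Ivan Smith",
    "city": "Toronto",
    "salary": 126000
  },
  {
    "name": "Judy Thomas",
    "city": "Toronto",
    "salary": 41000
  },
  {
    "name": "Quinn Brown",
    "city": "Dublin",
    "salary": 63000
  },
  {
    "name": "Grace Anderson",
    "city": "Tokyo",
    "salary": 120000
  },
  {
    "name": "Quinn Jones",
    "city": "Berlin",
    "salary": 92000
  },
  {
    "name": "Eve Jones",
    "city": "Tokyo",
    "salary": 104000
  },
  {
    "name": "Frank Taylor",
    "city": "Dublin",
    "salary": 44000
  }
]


Group by: city

Groups:
  Berlin: 2 people, avg salary = 236000/2 = $118000
  Dublin: 2 people, avg salary = 107000/2 = $53500
  Tokyo: 4 people, avg salary = 413000/4 = $103250
  Toronto: 2 people, avg salary = 167000/2 = $83500

Highest average salary: Berlin ($118000)

Berlin ($118000)


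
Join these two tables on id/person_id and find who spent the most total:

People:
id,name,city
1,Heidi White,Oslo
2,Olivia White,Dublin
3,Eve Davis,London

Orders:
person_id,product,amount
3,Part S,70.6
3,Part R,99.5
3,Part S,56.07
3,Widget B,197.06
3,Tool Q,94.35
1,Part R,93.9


Join on: people.id = orders.person_id

Joined rows:
  Eve Davis (London) bought Part S for $70.6
  Eve Davis (London) bought Part R for $99.5
  Eve Davis (London) bought Part S for $56.07
  Eve Davis (London) bought Widget B for $197.06
  Eve Davis (London) bought Tool Q for $94.35
  Heidi White (Oslo) bought Part R for $93.9

Total per person:
  Eve Davis: $517.58
  Heidi White: $93.90

Top spender: Eve Davis ($517.58)

Eve Davis ($517.58)


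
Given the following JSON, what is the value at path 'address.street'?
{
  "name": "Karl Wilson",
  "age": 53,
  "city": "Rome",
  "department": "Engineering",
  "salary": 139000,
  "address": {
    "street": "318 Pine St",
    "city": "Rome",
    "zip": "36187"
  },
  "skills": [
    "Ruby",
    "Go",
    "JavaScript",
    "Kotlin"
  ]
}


Query: address.street
Path: address -> street
Value: 318 Pine St

318 Pine St


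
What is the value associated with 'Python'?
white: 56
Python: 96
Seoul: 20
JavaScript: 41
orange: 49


Looking up key 'Python'
Value: 96

96


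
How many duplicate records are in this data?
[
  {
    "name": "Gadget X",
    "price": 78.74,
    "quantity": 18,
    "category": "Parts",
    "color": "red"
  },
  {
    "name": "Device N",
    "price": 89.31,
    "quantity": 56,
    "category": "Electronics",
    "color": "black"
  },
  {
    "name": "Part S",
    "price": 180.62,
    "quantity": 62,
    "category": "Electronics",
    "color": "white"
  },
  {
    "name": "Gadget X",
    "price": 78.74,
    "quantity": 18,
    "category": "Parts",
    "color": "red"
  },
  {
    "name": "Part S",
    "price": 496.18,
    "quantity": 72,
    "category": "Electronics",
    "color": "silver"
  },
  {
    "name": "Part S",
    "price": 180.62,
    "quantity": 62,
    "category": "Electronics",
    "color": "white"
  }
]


Checking 6 records for duplicates:

  Row 1: Gadget X ($78.74, qty 18)
  Row 2: Device N ($89.31, qty 56)
  Row 3: Part S ($180.62, qty 62)
  Row 4: Gadget X ($78.74, qty 18) <-- DUPLICATE
  Row 5: Part S ($496.18, qty 72)
  Row 6: Part S ($180.62, qty 62) <-- DUPLICATE

Duplicates found: 2
Unique records: 4

2 duplicates, 4 unique


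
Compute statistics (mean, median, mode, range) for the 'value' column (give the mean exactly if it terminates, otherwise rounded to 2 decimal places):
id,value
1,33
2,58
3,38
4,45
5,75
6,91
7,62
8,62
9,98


Data: [33, 58, 38, 45, 75, 91, 62, 62, 98]
Count: 9
Sum: 562
Mean: 562/9 ≈ 62.44 (rounded to 2 decimal places)
Sorted: [33, 38, 45, 58, 62, 62, 75, 91, 98]
Median: 62.0
Mode: 62 (2 times)
Range: 98 - 33 = 65
Min: 33, Max: 98

mean≈62.44, median=62.0, mode=62, range=65


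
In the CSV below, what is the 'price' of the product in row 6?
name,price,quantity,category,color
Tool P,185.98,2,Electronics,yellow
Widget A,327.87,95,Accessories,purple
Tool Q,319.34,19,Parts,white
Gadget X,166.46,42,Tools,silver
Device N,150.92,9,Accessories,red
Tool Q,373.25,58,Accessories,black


Query: Row 6 ('Tool Q'), column 'price'
Value: 373.25

373.25


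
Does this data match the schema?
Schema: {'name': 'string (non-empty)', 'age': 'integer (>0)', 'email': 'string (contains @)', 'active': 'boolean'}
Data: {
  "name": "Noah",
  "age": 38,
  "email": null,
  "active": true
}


Validating each field against schema:
  name: OK (non-empty string)
  age: OK (positive integer)
  email: FAIL (null is not a string)
  active: OK (boolean)

Result: INVALID (1 error: email)

INVALID (1 error: email)


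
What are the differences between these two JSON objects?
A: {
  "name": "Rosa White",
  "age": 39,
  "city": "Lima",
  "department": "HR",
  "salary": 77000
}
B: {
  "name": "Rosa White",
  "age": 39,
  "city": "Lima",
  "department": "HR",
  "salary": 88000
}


Comparing each field (in key order):
  name: same
  age: same
  city: same
  department: same
  salary: DIFFERENT
Differences:
  salary: 77000 -> 88000

1 field(s) changed

1 change: salary


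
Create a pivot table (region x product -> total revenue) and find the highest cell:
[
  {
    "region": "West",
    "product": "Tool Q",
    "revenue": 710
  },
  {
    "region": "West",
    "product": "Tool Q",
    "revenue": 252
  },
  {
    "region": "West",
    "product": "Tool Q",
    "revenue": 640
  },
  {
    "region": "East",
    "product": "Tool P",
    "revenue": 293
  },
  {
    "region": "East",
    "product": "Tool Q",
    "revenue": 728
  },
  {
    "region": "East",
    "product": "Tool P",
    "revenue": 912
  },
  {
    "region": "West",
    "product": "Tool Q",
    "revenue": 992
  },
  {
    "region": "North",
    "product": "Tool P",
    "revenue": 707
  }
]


Pivot: region (rows) x product (columns) -> total revenue

     Tool P        Tool Q      
East          1205           728  
North          707             0  
West             0          2594  

Highest: West / Tool Q = $2594

West / Tool Q = $2594


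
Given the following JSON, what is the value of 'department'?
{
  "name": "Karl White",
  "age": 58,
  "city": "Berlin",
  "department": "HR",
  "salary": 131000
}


Looking up field 'department'
Value: HR

HR


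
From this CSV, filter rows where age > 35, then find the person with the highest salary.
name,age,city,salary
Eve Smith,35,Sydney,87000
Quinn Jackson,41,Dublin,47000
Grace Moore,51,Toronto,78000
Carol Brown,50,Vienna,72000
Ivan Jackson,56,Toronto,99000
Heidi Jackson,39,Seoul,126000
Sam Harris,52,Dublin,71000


Filter: age > 35
Sort by: salary (descending)

Filtered records (6):
  Heidi Jackson, age 39, salary $126000
  Ivan Jackson, age 56, salary $99000
  Grace Moore, age 51, salary $78000
  Carol Brown, age 50, salary $72000
  Sam Harris, age 52, salary $71000
  Quinn Jackson, age 41, salary $47000

Highest salary: Heidi Jackson ($126000)

Heidi Jackson


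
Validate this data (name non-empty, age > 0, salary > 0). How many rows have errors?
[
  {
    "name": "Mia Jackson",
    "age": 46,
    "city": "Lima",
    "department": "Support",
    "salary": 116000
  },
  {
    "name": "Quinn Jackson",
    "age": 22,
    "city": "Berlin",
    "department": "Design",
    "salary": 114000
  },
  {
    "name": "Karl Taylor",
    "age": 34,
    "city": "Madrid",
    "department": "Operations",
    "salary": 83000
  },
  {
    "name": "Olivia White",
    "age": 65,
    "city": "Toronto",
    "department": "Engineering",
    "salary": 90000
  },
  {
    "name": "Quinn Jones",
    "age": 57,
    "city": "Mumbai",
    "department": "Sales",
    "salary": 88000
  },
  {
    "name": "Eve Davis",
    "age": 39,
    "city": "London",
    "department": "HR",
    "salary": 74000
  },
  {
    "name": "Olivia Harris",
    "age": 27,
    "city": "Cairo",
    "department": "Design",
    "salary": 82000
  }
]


Validating 7 records:
Rules: name non-empty, age > 0, salary > 0

  Row 1 (Mia Jackson): OK
  Row 2 (Quinn Jackson): OK
  Row 3 (Karl Taylor): OK
  Row 4 (Olivia White): OK
  Row 5 (Quinn Jones): OK
  Row 6 (Eve Davis): OK
  Row 7 (Olivia Harris): OK

Total errors: 0

0 errors


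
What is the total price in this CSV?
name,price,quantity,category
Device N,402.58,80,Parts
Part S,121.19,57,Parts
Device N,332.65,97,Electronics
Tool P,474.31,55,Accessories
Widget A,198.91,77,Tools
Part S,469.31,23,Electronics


Computing total price:
Values: [402.58, 121.19, 332.65, 474.31, 198.91, 469.31]
Sum = 1998.95

1998.95


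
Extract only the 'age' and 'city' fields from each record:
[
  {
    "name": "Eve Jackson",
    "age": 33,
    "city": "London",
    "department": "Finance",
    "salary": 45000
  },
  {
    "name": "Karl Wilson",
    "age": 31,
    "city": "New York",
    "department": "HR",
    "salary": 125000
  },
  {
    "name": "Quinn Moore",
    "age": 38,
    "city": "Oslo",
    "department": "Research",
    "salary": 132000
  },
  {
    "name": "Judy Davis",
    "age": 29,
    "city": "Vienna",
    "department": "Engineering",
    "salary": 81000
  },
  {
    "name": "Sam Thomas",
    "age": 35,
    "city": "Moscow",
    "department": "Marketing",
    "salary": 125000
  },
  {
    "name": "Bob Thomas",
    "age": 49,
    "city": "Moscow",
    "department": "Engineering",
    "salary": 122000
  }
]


Original: 6 records with fields: name, age, city, department, salary
Keep: ['age', 'city']
Drop: ['name', 'department', 'salary']
Result: 6 records, 2 fields each

[
  {
    "age": 33,
    "city": "London"
  },
  {
    "age": 31,
    "city": "New York"
  },
  {
    "age": 38,
    "city": "Oslo"
  },
  {
    "age": 29,
    "city": "Vienna"
  },
  {
    "age": 35,
    "city": "Moscow"
  },
  {
    "age": 49,
    "city": "Moscow"
  }
]


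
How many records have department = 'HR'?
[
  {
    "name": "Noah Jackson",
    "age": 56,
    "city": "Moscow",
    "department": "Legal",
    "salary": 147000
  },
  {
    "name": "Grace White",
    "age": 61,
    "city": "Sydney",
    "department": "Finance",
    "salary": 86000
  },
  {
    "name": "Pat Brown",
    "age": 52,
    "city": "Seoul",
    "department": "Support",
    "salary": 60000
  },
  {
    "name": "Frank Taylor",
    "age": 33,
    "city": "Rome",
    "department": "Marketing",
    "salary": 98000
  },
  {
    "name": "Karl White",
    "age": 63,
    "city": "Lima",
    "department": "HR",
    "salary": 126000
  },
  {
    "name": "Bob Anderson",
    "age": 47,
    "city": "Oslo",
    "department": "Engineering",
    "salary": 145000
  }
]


Data: 6 records
Condition: department = 'HR'

Checking each record:
  Noah Jackson: Legal
  Grace White: Finance
  Pat Brown: Support
  Frank Taylor: Marketing
  Karl White: HR MATCH
  Bob Anderson: Engineering

Count: 1

1


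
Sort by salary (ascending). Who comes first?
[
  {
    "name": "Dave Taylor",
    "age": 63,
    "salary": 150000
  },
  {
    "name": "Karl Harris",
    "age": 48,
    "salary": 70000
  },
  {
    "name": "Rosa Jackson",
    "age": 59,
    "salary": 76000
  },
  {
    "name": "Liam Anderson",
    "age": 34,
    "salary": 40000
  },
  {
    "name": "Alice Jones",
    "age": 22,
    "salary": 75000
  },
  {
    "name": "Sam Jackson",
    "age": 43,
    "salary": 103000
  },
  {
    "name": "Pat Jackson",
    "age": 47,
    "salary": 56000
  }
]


Sort by: salary (ascending)

Sorted order:
  1. Liam Anderson (salary = 40000)
  2. Pat Jackson (salary = 56000)
  3. Karl Harris (salary = 70000)
  4. Alice Jones (salary = 75000)
  5. Rosa Jackson (salary = 76000)
  6. Sam Jackson (salary = 103000)
  7. Dave Taylor (salary = 150000)

First: Liam Anderson

Liam Anderson


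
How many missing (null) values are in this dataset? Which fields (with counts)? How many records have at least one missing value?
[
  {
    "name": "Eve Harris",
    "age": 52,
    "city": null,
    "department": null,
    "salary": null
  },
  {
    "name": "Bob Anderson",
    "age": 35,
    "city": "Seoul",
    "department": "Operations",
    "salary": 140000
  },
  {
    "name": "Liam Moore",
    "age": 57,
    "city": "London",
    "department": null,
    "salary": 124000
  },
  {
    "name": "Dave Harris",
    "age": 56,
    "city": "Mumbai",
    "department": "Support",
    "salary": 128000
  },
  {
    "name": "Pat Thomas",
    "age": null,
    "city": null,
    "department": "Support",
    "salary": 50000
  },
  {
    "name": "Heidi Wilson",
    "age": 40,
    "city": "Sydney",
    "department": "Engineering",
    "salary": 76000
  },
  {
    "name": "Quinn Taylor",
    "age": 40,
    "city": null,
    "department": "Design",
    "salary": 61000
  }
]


Checking for missing (null) values in 7 records:

  Eve Harris: city, department, salary
  Bob Anderson: complete
  Liam Moore: department
  Dave Harris: complete
  Pat Thomas: age, city
  Heidi Wilson: complete
  Quinn Taylor: city

Per field:
  name: 0 missing
  age: 1 missing
  city: 3 missing
  department: 2 missing
  salary: 1 missing

Total missing values: 7
Records with any missing: 4

7 missing values (age: 1, city: 3, department: 2, salary: 1); 4 incomplete records


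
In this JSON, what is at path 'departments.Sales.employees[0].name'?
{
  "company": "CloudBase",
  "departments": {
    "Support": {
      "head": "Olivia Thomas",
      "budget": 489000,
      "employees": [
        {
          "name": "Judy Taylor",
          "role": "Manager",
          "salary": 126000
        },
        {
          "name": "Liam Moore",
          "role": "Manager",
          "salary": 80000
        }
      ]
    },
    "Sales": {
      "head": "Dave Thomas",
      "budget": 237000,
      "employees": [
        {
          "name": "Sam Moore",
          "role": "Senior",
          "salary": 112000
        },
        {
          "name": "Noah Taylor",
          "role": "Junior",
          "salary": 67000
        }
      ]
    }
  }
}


Path: departments.Sales.employees[0].name

Navigate:
  -> departments
  -> Sales
  -> employees[0].name = 'Sam Moore'

Sam Moore


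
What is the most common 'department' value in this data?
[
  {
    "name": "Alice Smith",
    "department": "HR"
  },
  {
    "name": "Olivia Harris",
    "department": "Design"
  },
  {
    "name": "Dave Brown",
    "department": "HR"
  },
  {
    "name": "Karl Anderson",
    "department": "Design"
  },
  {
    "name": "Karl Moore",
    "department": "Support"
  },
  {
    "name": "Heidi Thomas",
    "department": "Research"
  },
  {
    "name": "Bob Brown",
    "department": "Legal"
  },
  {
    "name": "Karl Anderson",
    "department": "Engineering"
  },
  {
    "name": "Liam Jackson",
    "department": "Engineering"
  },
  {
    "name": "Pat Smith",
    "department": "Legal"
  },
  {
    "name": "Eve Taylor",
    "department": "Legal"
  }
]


Counting 'department' values across 11 records:

  Legal: 3 ###
  HR: 2 ##
  Design: 2 ##
  Engineering: 2 ##
  Support: 1 #
  Research: 1 #

Most common: Legal (3 times)

Legal (3 times)


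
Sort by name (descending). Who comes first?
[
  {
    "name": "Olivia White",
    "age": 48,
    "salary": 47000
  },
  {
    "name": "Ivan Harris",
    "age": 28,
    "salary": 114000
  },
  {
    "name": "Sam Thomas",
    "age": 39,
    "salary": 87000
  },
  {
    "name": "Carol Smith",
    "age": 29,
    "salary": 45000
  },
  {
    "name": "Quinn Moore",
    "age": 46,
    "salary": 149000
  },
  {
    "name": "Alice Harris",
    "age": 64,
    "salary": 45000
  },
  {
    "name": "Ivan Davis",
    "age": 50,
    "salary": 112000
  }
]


Sort by: name (descending)

Sorted order:
  1. Sam Thomas (name = Sam Thomas)
  2. Quinn Moore (name = Quinn Moore)
  3. Olivia White (name = Olivia White)
  4. Ivan Harris (name = Ivan Harris)
  5. Ivan Davis (name = Ivan Davis)
  6. Carol Smith (name = Carol Smith)
  7. Alice Harris (name = Alice Harris)

First: Sam Thomas

Sam Thomas


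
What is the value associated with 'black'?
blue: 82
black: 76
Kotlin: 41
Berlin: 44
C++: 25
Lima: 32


Looking up key 'black'
Value: 76

76


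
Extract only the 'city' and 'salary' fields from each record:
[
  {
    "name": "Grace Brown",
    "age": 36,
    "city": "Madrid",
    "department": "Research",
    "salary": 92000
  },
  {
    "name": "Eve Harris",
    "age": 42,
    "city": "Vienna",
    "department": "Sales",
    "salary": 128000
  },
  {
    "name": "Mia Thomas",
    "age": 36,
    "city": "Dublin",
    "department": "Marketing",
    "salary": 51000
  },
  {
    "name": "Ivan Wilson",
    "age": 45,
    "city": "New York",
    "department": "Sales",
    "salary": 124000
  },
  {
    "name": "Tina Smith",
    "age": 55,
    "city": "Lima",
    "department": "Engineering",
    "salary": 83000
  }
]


Original: 5 records with fields: name, age, city, department, salary
Keep: ['city', 'salary']
Drop: ['name', 'age', 'department']
Result: 5 records, 2 fields each

[
  {
    "city": "Madrid",
    "salary": 92000
  },
  {
    "city": "Vienna",
    "salary": 128000
  },
  {
    "city": "Dublin",
    "salary": 51000
  },
  {
    "city": "New York",
    "salary": 124000
  },
  {
    "city": "Lima",
    "salary": 83000
  }
]


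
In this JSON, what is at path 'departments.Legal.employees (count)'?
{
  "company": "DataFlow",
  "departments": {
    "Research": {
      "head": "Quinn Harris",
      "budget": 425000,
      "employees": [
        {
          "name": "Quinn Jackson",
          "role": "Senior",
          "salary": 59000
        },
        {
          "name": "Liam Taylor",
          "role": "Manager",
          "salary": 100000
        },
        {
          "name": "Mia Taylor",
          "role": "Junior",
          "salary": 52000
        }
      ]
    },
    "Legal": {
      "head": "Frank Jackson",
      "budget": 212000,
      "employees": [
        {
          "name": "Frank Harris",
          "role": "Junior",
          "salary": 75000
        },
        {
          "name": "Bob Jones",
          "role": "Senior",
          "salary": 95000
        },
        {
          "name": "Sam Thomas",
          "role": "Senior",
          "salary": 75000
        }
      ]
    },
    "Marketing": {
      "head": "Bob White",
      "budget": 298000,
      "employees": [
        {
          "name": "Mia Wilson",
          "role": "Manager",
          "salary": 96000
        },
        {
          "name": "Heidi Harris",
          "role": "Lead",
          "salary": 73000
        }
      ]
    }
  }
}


Path: departments.Legal.employees (count)

Navigate:
  -> departments
  -> Legal
  -> employees (array, length 3)

3


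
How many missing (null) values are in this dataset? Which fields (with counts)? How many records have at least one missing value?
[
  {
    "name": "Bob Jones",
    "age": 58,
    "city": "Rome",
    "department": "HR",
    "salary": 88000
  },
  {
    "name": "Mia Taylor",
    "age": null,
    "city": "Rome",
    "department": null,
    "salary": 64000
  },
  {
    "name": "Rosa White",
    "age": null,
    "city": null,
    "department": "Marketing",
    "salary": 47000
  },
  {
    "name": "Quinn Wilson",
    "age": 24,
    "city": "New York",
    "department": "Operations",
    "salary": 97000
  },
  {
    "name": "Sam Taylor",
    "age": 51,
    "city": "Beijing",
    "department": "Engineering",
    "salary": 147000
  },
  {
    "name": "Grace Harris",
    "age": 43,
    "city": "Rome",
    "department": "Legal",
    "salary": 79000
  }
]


Checking for missing (null) values in 6 records:

  Bob Jones: complete
  Mia Taylor: age, department
  Rosa White: age, city
  Quinn Wilson: complete
  Sam Taylor: complete
  Grace Harris: complete

Per field:
  name: 0 missing
  age: 2 missing
  city: 1 missing
  department: 1 missing
  salary: 0 missing

Total missing values: 4
Records with any missing: 2

4 missing values (age: 2, city: 1, department: 1); 2 incomplete records


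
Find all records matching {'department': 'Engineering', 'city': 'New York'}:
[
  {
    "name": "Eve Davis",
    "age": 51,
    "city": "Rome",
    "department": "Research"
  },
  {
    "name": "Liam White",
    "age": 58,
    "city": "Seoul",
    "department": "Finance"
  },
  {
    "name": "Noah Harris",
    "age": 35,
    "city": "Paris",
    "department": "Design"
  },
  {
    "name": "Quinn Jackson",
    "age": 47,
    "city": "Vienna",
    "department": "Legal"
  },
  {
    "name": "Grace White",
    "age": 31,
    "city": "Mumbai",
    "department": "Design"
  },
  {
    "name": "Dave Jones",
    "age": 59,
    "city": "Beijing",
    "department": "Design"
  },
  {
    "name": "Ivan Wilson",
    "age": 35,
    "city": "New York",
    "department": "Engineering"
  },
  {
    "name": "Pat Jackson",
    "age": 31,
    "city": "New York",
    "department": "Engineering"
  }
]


Search criteria: {'department': 'Engineering', 'city': 'New York'}

Checking 8 records:
  Eve Davis: {department: Research, city: Rome}
  Liam White: {department: Finance, city: Seoul}
  Noah Harris: {department: Design, city: Paris}
  Quinn Jackson: {department: Legal, city: Vienna}
  Grace White: {department: Design, city: Mumbai}
  Dave Jones: {department: Design, city: Beijing}
  Ivan Wilson: {department: Engineering, city: New York} <-- MATCH
  Pat Jackson: {department: Engineering, city: New York} <-- MATCH

Matches: ["Ivan Wilson", "Pat Jackson"]

["Ivan Wilson", "Pat Jackson"]


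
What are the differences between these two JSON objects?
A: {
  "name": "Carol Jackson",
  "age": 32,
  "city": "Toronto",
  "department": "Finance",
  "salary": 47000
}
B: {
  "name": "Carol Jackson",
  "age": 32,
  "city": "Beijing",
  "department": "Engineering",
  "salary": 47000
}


Comparing each field (in key order):
  name: same
  age: same
  city: DIFFERENT
  department: DIFFERENT
  salary: same
Differences:
  city: Toronto -> Beijing
  department: Finance -> Engineering

2 field(s) changed

2 changes: city, department


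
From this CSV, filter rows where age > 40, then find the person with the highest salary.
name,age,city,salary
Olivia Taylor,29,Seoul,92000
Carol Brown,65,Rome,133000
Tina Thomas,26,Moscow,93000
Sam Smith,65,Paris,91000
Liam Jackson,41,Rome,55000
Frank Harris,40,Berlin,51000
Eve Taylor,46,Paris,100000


Filter: age > 40
Sort by: salary (descending)

Filtered records (4):
  Carol Brown, age 65, salary $133000
  Eve Taylor, age 46, salary $100000
  Sam Smith, age 65, salary $91000
  Liam Jackson, age 41, salary $55000

Highest salary: Carol Brown ($133000)

Carol Brown


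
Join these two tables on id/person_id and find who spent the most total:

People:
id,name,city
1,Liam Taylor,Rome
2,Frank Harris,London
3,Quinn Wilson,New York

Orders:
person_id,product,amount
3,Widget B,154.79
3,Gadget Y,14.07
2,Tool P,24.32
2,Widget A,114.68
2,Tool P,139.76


Join on: people.id = orders.person_id

Joined rows:
  Quinn Wilson (New York) bought Widget B for $154.79
  Quinn Wilson (New York) bought Gadget Y for $14.07
  Frank Harris (London) bought Tool P for $24.32
  Frank Harris (London) bought Widget A for $114.68
  Frank Harris (London) bought Tool P for $139.76

Total per person:
  Frank Harris: $278.76
  Quinn Wilson: $168.86

Top spender: Frank Harris ($278.76)

Frank Harris ($278.76)


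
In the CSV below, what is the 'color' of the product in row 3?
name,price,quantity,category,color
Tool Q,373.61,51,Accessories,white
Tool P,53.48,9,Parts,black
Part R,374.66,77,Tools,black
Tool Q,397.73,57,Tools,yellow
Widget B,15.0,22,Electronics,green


Query: Row 3 ('Part R'), column 'color'
Value: black

black


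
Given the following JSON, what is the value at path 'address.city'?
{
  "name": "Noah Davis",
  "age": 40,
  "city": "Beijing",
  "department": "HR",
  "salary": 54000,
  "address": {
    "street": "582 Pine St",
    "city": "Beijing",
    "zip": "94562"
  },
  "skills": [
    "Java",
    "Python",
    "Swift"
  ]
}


Query: address.city
Path: address -> city
Value: Beijing

Beijing


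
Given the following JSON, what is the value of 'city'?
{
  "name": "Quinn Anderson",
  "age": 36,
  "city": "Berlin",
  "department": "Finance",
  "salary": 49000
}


Looking up field 'city'
Value: Berlin

Berlin


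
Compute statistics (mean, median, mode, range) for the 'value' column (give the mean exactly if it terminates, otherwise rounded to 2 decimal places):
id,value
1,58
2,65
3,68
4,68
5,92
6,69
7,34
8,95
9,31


Data: [58, 65, 68, 68, 92, 69, 34, 95, 31]
Count: 9
Sum: 580
Mean: 580/9 ≈ 64.44 (rounded to 2 decimal places)
Sorted: [31, 34, 58, 65, 68, 68, 69, 92, 95]
Median: 68.0
Mode: 68 (2 times)
Range: 95 - 31 = 64
Min: 31, Max: 95

mean≈64.44, median=68.0, mode=68, range=64


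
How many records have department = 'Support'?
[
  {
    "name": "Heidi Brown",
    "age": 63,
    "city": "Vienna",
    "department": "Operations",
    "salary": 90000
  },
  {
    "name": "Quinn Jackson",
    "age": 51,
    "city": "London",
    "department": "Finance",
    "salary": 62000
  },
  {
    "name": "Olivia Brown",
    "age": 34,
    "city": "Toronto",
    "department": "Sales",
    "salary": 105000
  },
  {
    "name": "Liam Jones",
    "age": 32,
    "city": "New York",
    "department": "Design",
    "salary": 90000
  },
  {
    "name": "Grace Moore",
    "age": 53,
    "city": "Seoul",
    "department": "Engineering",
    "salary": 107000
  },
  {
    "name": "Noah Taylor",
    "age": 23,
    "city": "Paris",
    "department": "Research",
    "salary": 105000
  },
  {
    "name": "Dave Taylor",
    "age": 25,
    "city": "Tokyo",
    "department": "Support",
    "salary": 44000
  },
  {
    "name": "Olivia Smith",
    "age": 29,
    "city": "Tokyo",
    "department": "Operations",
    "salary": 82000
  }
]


Data: 8 records
Condition: department = 'Support'

Checking each record:
  Heidi Brown: Operations
  Quinn Jackson: Finance
  Olivia Brown: Sales
  Liam Jones: Design
  Grace Moore: Engineering
  Noah Taylor: Research
  Dave Taylor: Support MATCH
  Olivia Smith: Operations

Count: 1

1


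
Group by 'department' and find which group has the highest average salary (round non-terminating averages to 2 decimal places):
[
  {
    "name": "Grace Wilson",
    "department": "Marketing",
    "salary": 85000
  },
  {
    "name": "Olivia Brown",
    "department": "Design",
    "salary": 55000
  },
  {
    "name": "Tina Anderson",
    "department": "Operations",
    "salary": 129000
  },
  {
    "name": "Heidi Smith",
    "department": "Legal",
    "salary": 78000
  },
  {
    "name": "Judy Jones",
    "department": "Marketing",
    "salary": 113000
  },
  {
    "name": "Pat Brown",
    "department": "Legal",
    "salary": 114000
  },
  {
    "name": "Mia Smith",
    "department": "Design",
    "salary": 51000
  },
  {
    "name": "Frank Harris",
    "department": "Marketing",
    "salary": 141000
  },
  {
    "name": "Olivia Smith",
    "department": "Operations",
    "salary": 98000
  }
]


Group by: department

Groups:
  Design: 2 people, avg salary = 106000/2 = $53000
  Legal: 2 people, avg salary = 192000/2 = $96000
  Marketing: 3 people, avg salary = 339000/3 = $113000
  Operations: 2 people, avg salary = 227000/2 = $113500

Highest average salary: Operations ($113500)

Operations ($113500)


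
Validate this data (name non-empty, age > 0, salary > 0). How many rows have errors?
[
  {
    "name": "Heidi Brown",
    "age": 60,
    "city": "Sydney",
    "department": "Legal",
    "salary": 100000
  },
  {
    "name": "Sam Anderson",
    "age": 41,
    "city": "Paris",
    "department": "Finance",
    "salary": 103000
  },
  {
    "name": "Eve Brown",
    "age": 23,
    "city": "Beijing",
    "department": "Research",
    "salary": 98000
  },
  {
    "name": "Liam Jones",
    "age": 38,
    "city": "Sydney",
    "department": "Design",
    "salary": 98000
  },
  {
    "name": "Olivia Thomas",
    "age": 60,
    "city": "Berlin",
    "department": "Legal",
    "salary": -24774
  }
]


Validating 5 records:
Rules: name non-empty, age > 0, salary > 0

  Row 1 (Heidi Brown): OK
  Row 2 (Sam Anderson): OK
  Row 3 (Eve Brown): OK
  Row 4 (Liam Jones): OK
  Row 5 (Olivia Thomas): negative salary: -24774

Total errors: 1

1 errors


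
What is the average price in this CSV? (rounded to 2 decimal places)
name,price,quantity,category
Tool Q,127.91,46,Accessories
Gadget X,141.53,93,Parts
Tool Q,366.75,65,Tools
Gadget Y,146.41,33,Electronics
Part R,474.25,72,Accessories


Computing average price:
Values: [127.91, 141.53, 366.75, 146.41, 474.25]
Sum = 1256.85
Count = 5
Average = 1256.85/5 = 251.37

251.37


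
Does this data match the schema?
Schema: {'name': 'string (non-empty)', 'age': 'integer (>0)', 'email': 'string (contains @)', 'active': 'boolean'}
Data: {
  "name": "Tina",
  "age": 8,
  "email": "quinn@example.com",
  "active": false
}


Validating each field against schema:
  name: OK (non-empty string)
  age: OK (positive integer)
  email: OK (string with @)
  active: OK (boolean)

Result: VALID

VALID


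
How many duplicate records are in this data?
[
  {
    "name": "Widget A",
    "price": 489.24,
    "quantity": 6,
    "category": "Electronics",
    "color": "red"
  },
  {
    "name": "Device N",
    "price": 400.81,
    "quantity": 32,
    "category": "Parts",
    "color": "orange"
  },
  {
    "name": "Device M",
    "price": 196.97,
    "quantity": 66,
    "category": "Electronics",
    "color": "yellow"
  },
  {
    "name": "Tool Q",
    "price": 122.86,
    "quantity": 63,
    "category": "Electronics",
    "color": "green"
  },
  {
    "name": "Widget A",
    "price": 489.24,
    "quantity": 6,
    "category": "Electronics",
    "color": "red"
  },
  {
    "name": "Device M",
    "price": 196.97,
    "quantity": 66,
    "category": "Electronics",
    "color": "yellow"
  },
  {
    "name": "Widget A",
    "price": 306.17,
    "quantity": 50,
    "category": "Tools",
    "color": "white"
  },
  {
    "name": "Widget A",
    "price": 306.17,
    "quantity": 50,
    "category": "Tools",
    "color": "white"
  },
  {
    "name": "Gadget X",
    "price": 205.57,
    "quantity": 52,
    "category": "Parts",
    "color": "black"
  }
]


Checking 9 records for duplicates:

  Row 1: Widget A ($489.24, qty 6)
  Row 2: Device N ($400.81, qty 32)
  Row 3: Device M ($196.97, qty 66)
  Row 4: Tool Q ($122.86, qty 63)
  Row 5: Widget A ($489.24, qty 6) <-- DUPLICATE
  Row 6: Device M ($196.97, qty 66) <-- DUPLICATE
  Row 7: Widget A ($306.17, qty 50)
  Row 8: Widget A ($306.17, qty 50) <-- DUPLICATE
  Row 9: Gadget X ($205.57, qty 52)

Duplicates found: 3
Unique records: 6

3 duplicates, 6 unique


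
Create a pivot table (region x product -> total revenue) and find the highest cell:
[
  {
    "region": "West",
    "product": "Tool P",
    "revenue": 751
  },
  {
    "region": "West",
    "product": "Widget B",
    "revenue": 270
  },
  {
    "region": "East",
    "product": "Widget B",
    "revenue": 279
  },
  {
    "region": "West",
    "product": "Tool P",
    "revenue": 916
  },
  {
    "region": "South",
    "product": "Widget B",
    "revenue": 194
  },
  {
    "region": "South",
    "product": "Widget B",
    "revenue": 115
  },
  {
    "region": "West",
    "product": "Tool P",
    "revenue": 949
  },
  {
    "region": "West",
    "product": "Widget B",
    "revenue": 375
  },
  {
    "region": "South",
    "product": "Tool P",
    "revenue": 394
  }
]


Pivot: region (rows) x product (columns) -> total revenue

     Tool P        Widget B    
East             0           279  
South          394           309  
West          2616           645  

Highest: West / Tool P = $2616

West / Tool P = $2616


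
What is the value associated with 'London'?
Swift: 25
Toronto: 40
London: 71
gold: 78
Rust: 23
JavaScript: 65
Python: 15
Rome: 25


Looking up key 'London'
Value: 71

71


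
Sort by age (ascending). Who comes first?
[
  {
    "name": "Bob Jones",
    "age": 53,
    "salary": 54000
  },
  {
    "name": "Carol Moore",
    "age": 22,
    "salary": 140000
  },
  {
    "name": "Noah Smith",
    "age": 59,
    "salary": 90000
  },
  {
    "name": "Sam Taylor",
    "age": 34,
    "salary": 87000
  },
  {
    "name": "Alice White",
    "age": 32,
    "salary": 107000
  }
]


Sort by: age (ascending)

Sorted order:
  1. Carol Moore (age = 22)
  2. Alice White (age = 32)
  3. Sam Taylor (age = 34)
  4. Bob Jones (age = 53)
  5. Noah Smith (age = 59)

First: Carol Moore

Carol Moore


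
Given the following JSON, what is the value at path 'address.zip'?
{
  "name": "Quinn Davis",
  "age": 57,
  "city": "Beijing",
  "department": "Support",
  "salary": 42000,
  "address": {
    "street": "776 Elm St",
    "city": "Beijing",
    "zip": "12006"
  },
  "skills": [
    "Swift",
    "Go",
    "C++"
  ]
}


Query: address.zip
Path: address -> zip
Value: 12006

12006


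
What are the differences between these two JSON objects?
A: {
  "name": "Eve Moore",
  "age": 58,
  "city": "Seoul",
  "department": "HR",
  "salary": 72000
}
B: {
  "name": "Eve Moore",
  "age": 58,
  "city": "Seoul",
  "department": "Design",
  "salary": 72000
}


Comparing each field (in key order):
  name: same
  age: same
  city: same
  department: DIFFERENT
  salary: same
Differences:
  department: HR -> Design

1 field(s) changed

1 change: department


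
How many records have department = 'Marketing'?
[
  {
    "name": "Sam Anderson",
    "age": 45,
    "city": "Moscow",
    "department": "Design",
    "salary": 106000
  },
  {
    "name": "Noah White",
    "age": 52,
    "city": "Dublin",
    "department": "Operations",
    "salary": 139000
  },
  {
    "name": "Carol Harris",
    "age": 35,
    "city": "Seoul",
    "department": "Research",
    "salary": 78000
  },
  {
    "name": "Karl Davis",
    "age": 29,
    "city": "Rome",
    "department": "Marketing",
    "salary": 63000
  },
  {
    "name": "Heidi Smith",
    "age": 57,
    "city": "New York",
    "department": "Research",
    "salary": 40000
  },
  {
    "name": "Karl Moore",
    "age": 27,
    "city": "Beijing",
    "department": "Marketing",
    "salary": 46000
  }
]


Data: 6 records
Condition: department = 'Marketing'

Checking each record:
  Sam Anderson: Design
  Noah White: Operations
  Carol Harris: Research
  Karl Davis: Marketing MATCH
  Heidi Smith: Research
  Karl Moore: Marketing MATCH

Count: 2

2


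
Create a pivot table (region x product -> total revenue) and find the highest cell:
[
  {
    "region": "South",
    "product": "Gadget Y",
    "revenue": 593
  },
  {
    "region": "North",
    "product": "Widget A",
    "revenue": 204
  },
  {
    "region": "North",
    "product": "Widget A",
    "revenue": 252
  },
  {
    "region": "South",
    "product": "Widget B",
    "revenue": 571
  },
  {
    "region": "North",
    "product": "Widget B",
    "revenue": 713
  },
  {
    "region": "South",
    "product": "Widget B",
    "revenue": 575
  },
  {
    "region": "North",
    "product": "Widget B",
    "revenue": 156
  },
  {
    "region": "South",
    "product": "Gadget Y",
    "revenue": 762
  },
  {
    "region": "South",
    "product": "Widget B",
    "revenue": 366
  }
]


Pivot: region (rows) x product (columns) -> total revenue

     Gadget Y      Widget A      Widget B    
North            0           456           869  
South         1355             0          1512  

Highest: South / Widget B = $1512

South / Widget B = $1512
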